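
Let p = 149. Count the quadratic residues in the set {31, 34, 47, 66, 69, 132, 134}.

(31/149) = +1 → QR.
(34/149) = -1 → non-residue.
(47/149) = +1 → QR.
(66/149) = -1 → non-residue.
(69/149) = +1 → QR.
(132/149) = +1 → QR.
(134/149) = -1 → non-residue.
Total quadratic residues among the 7: 4.

4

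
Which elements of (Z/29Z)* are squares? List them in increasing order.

1, 4, 5, 6, 7, 9, 13, 16, 20, 22, 23, 24, 25, 28

Square k = 1,…,14 (k and 29−k give the same square):
1²=1, 2²=4, 3²=9, 4²=16, 5²=25, 6²≡7, 7²≡20, 8²≡6, 9²≡23, 10²≡13, 11²≡5, 12²≡28, 13²≡24, 14²≡22 (mod 29).
So the quadratic residues mod 29 are {1, 4, 5, 6, 7, 9, 13, 16, 20, 22, 23, 24, 25, 28}.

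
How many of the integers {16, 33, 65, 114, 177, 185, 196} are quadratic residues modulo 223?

5

(16/223) = +1 → QR.
(33/223) = +1 → QR.
(65/223) = +1 → QR.
(114/223) = -1 → non-residue.
(177/223) = +1 → QR.
(185/223) = -1 → non-residue.
(196/223) = +1 → QR.
Total quadratic residues among the 7: 5.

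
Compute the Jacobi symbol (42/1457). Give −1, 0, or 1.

Pull out 2: since 1457 ≡ 1 (mod 8), (2/1457) = +1.
Reciprocity: 21 ≡ 1 and 1457 ≡ 1 (mod 4), so (21/1457) = +(1457/21).
Reduce top mod 21: now compute (8/21).
Pull out 2^3: since 21 ≡ 5 (mod 8), (2/21) = -1, so (2/21)^3 = -1.
Reached (1/21) = 1. Collecting the sign flips along the way, the symbol is -1.

-1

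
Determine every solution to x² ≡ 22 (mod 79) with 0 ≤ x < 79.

38, 41

Since 79 ≡ 3 (mod 4), a square root of 22 is 22^((79+1)/4) = 22^20 mod 79.
Repeated squaring: 22^2≡10, 22^4≡21, 22^8≡46, 22^16≡62 (mod 79).
22^20 = 22^(16+4) ≡ 38 (mod 79).
Check: 38² = 1444 ≡ 22 (mod 79). The two roots are 38 and 41.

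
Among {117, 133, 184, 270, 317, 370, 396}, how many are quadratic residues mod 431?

3

(117/431) = -1 → non-residue.
(133/431) = -1 → non-residue.
(184/431) = +1 → QR.
(270/431) = +1 → QR.
(317/431) = -1 → non-residue.
(370/431) = -1 → non-residue.
(396/431) = +1 → QR.
Total quadratic residues among the 7: 3.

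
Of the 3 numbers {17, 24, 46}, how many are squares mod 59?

(17/59) = +1 → QR.
(24/59) = -1 → non-residue.
(46/59) = +1 → QR.
Total quadratic residues among the 3: 2.

2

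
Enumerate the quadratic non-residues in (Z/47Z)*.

5 10 11 13 15 19 20 22 23 26 29 30 31 33 35 38 39 40 41 43 44 45 46

Square k = 1,…,23 (k and 47−k give the same square):
1²=1, 2²=4, 3²=9, 4²=16, 5²=25, 6²=36, 7²≡2, 8²≡17, 9²≡34, 10²≡6, 11²≡27, 12²≡3, 13²≡28, 14²≡8, 15²≡37, 16²≡21, 17²≡7, 18²≡42, 19²≡32, 20²≡24, 21²≡18, 22²≡14, 23²≡12 (mod 47).
The residues are {1, 2, 3, 4, 6, 7, 8, 9, 12, 14, 16, 17, 18, 21, 24, 25, 27, 28, 32, 34, 36, 37, 42}; the non-residues are the remaining 23 nonzero classes.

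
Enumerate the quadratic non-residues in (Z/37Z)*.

Square k = 1,…,18 (k and 37−k give the same square):
1²=1, 2²=4, 3²=9, 4²=16, 5²=25, 6²=36, 7²≡12, 8²≡27, 9²≡7, 10²≡26, 11²≡10, 12²≡33, 13²≡21, 14²≡11, 15²≡3, 16²≡34, 17²≡30, 18²≡28 (mod 37).
The residues are {1, 3, 4, 7, 9, 10, 11, 12, 16, 21, 25, 26, 27, 28, 30, 33, 34, 36}; the non-residues are the remaining 18 nonzero classes.

2,5,6,8,13,14,15,17,18,19,20,22,23,24,29,31,32,35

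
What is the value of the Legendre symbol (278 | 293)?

1

Euler's criterion: (278/293) ≡ 278^146 (mod 293).
278^2 ≡ 225 (mod 293)
278^4 ≡ 229 (mod 293)
278^8 ≡ 287 (mod 293)
278^16 ≡ 36 (mod 293)
278^32 ≡ 124 (mod 293)
278^64 ≡ 140 (mod 293)
278^128 ≡ 262 (mod 293)
278^146 = 278^(128+16+2) ≡ 1 (mod 293).
Result is 1, so (278/293) = 1.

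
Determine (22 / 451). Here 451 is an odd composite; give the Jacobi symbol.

Pull out 2: since 451 ≡ 3 (mod 8), (2/451) = -1.
Reciprocity: 11 ≡ 3 and 451 ≡ 3 (mod 4), so (11/451) = −(451/11).
Reduce top mod 11: now compute (0/11).
Top reduces to 0: gcd > 1, so the symbol is 0.

0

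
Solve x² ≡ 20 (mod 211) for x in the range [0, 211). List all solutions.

Since 211 ≡ 3 (mod 4), a square root of 20 is 20^((211+1)/4) = 20^53 mod 211.
Repeated squaring: 20^2≡189, 20^4≡62, 20^8≡46, 20^16≡6, 20^32≡36 (mod 211).
20^53 = 20^(32+16+4+1) ≡ 81 (mod 211).
Check: 81² = 6561 ≡ 20 (mod 211). The two roots are 81 and 130.

81, 130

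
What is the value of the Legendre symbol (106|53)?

First reduce: 106 ≡ 0 (mod 53).
Top reduces to 0: gcd > 1, so the symbol is 0.

0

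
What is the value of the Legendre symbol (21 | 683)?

-1

Reciprocity: 21 ≡ 1 and 683 ≡ 3 (mod 4), so (21/683) = +(683/21).
Reduce top mod 21: now compute (11/21).
Reciprocity: 11 ≡ 3 and 21 ≡ 1 (mod 4), so (11/21) = +(21/11).
Reduce top mod 11: now compute (10/11).
Pull out 2: since 11 ≡ 3 (mod 8), (2/11) = -1.
Reciprocity: 5 ≡ 1 and 11 ≡ 3 (mod 4), so (5/11) = +(11/5).
Reduce top mod 5: now compute (1/5).
Reached (1/5) = 1. Collecting the sign flips along the way, the symbol is -1.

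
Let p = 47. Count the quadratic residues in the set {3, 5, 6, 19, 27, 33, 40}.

3

(3/47) = +1 → QR.
(5/47) = -1 → non-residue.
(6/47) = +1 → QR.
(19/47) = -1 → non-residue.
(27/47) = +1 → QR.
(33/47) = -1 → non-residue.
(40/47) = -1 → non-residue.
Total quadratic residues among the 7: 3.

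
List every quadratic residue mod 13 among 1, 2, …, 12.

Square k = 1,…,6 (k and 13−k give the same square):
1²=1, 2²=4, 3²=9, 4²≡3, 5²≡12, 6²≡10 (mod 13).
So the quadratic residues mod 13 are {1, 3, 4, 9, 10, 12}.

1,3,4,9,10,12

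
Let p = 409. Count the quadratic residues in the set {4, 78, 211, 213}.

(4/409) = +1 → QR.
(78/409) = -1 → non-residue.
(211/409) = -1 → non-residue.
(213/409) = +1 → QR.
Total quadratic residues among the 4: 2.

2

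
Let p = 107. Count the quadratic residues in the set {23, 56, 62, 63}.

3

(23/107) = +1 → QR.
(56/107) = +1 → QR.
(62/107) = +1 → QR.
(63/107) = -1 → non-residue.
Total quadratic residues among the 4: 3.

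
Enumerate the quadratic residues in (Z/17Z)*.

Square k = 1,…,8 (k and 17−k give the same square):
1²=1, 2²=4, 3²=9, 4²=16, 5²≡8, 6²≡2, 7²≡15, 8²≡13 (mod 17).
So the quadratic residues mod 17 are {1, 2, 4, 8, 9, 13, 15, 16}.

1,2,4,8,9,13,15,16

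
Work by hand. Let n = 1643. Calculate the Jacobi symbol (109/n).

Reciprocity: 109 ≡ 1 and 1643 ≡ 3 (mod 4), so (109/1643) = +(1643/109).
Reduce top mod 109: now compute (8/109).
Pull out 2^3: since 109 ≡ 5 (mod 8), (2/109) = -1, so (2/109)^3 = -1.
Reached (1/109) = 1. Collecting the sign flips along the way, the symbol is -1.

-1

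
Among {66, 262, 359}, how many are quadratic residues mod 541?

3

(66/541) = +1 → QR.
(262/541) = +1 → QR.
(359/541) = +1 → QR.
Total quadratic residues among the 3: 3.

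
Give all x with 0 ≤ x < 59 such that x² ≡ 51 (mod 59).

13, 46

Since 59 ≡ 3 (mod 4), a square root of 51 is 51^((59+1)/4) = 51^15 mod 59.
Repeated squaring: 51^2≡5, 51^4≡25, 51^8≡35 (mod 59).
51^15 = 51^(8+4+2+1) ≡ 46 (mod 59).
Check: 46² = 2116 ≡ 51 (mod 59). The two roots are 13 and 46.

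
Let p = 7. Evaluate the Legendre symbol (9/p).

1

Euler's criterion: (9/7) ≡ 2^3 (mod 7).
2^2 ≡ 4 (mod 7)
2^3 = 2^(2+1) ≡ 1 (mod 7).
Result is 1, so (9/7) = 1.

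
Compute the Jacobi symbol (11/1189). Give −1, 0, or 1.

1

Reciprocity: 11 ≡ 3 and 1189 ≡ 1 (mod 4), so (11/1189) = +(1189/11).
Reduce top mod 11: now compute (1/11).
Reached (1/11) = 1. Collecting the sign flips along the way, the symbol is +1.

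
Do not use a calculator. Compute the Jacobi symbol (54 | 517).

Pull out 2: since 517 ≡ 5 (mod 8), (2/517) = -1.
Reciprocity: 27 ≡ 3 and 517 ≡ 1 (mod 4), so (27/517) = +(517/27).
Reduce top mod 27: now compute (4/27).
Pull out 2^2: since 27 ≡ 3 (mod 8), (2/27) = -1, so (2/27)^2 = +1.
Reached (1/27) = 1. Collecting the sign flips along the way, the symbol is -1.

-1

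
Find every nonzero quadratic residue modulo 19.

1,4,5,6,7,9,11,16,17

Square k = 1,…,9 (k and 19−k give the same square):
1²=1, 2²=4, 3²=9, 4²=16, 5²≡6, 6²≡17, 7²≡11, 8²≡7, 9²≡5 (mod 19).
So the quadratic residues mod 19 are {1, 4, 5, 6, 7, 9, 11, 16, 17}.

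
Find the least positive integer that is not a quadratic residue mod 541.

(2/541) = −1, so 2 is the smallest positive non-residue mod 541.

2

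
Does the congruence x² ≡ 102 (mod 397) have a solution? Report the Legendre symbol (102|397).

Pull out 2: since 397 ≡ 5 (mod 8), (2/397) = -1.
Reciprocity: 51 ≡ 3 and 397 ≡ 1 (mod 4), so (51/397) = +(397/51).
Reduce top mod 51: now compute (40/51).
Pull out 2^3: since 51 ≡ 3 (mod 8), (2/51) = -1, so (2/51)^3 = -1.
Reciprocity: 5 ≡ 1 and 51 ≡ 3 (mod 4), so (5/51) = +(51/5).
Reduce top mod 5: now compute (1/5).
Reached (1/5) = 1. Collecting the sign flips along the way, the symbol is +1.

1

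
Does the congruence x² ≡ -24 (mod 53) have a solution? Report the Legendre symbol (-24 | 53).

First reduce: -24 ≡ 29 (mod 53).
Reciprocity: 29 ≡ 1 and 53 ≡ 1 (mod 4), so (29/53) = +(53/29).
Reduce top mod 29: now compute (24/29).
Pull out 2^3: since 29 ≡ 5 (mod 8), (2/29) = -1, so (2/29)^3 = -1.
Reciprocity: 3 ≡ 3 and 29 ≡ 1 (mod 4), so (3/29) = +(29/3).
Reduce top mod 3: now compute (2/3).
Pull out 2: since 3 ≡ 3 (mod 8), (2/3) = -1.
Reached (1/3) = 1. Collecting the sign flips along the way, the symbol is +1.

1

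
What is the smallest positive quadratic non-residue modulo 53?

(2/53) = −1, so 2 is the smallest positive non-residue mod 53.

2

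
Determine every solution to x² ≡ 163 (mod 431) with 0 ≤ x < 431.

89, 342

Since 431 ≡ 3 (mod 4), a square root of 163 is 163^((431+1)/4) = 163^108 mod 431.
Repeated squaring: 163^2≡278, 163^4≡135, 163^8≡123, 163^16≡44, 163^32≡212, 163^64≡120 (mod 431).
163^108 = 163^(64+32+8+4) ≡ 342 (mod 431).
Check: 342² = 116964 ≡ 163 (mod 431). The two roots are 89 and 342.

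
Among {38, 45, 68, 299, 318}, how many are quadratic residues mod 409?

(38/409) = -1 → non-residue.
(45/409) = +1 → QR.
(68/409) = +1 → QR.
(299/409) = -1 → non-residue.
(318/409) = +1 → QR.
Total quadratic residues among the 5: 3.

3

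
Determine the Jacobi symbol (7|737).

Reciprocity: 7 ≡ 3 and 737 ≡ 1 (mod 4), so (7/737) = +(737/7).
Reduce top mod 7: now compute (2/7).
Pull out 2: since 7 ≡ 7 (mod 8), (2/7) = +1.
Reached (1/7) = 1. Collecting the sign flips along the way, the symbol is +1.

1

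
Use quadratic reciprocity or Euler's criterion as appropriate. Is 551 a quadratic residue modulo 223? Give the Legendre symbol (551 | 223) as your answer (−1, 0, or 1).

Euler's criterion: (551/223) ≡ 105^111 (mod 223).
105^2 ≡ 98 (mod 223)
105^4 ≡ 15 (mod 223)
105^8 ≡ 2 (mod 223)
105^16 ≡ 4 (mod 223)
105^32 ≡ 16 (mod 223)
105^64 ≡ 33 (mod 223)
105^111 = 105^(64+32+8+4+2+1) ≡ 1 (mod 223).
Result is 1, so (551/223) = 1.

1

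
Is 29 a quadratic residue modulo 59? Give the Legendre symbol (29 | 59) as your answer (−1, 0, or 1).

Euler's criterion: (29/59) ≡ 29^29 (mod 59).
29^2 ≡ 15 (mod 59)
29^4 ≡ 48 (mod 59)
29^8 ≡ 3 (mod 59)
29^16 ≡ 9 (mod 59)
29^29 = 29^(16+8+4+1) ≡ 1 (mod 59).
Result is 1, so (29/59) = 1.

1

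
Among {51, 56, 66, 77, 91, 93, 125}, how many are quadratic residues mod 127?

(51/127) = -1 → non-residue.
(56/127) = -1 → non-residue.
(66/127) = -1 → non-residue.
(77/127) = -1 → non-residue.
(91/127) = -1 → non-residue.
(93/127) = -1 → non-residue.
(125/127) = -1 → non-residue.
Total quadratic residues among the 7: 0.

0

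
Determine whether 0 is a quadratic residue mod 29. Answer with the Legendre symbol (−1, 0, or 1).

Top reduces to 0: gcd > 1, so the symbol is 0.

0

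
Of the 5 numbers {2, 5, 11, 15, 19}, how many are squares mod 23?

1

(2/23) = +1 → QR.
(5/23) = -1 → non-residue.
(11/23) = -1 → non-residue.
(15/23) = -1 → non-residue.
(19/23) = -1 → non-residue.
Total quadratic residues among the 5: 1.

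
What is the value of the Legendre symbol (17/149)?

Reciprocity: 17 ≡ 1 and 149 ≡ 1 (mod 4), so (17/149) = +(149/17).
Reduce top mod 17: now compute (13/17).
Reciprocity: 13 ≡ 1 and 17 ≡ 1 (mod 4), so (13/17) = +(17/13).
Reduce top mod 13: now compute (4/13).
Pull out 2^2: since 13 ≡ 5 (mod 8), (2/13) = -1, so (2/13)^2 = +1.
Reached (1/13) = 1. Collecting the sign flips along the way, the symbol is +1.

1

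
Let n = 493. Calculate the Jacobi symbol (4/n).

1

Pull out 2^2: since 493 ≡ 5 (mod 8), (2/493) = -1, so (2/493)^2 = +1.
Reached (1/493) = 1. Collecting the sign flips along the way, the symbol is +1.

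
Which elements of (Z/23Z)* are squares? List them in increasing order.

Square k = 1,…,11 (k and 23−k give the same square):
1²=1, 2²=4, 3²=9, 4²=16, 5²≡2, 6²≡13, 7²≡3, 8²≡18, 9²≡12, 10²≡8, 11²≡6 (mod 23).
So the quadratic residues mod 23 are {1, 2, 3, 4, 6, 8, 9, 12, 13, 16, 18}.

1,2,3,4,6,8,9,12,13,16,18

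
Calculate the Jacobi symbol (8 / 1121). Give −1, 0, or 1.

1

Pull out 2^3: since 1121 ≡ 1 (mod 8), (2/1121) = +1, so (2/1121)^3 = +1.
Reached (1/1121) = 1. Collecting the sign flips along the way, the symbol is +1.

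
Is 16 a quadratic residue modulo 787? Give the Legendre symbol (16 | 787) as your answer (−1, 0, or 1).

Pull out 2^4: since 787 ≡ 3 (mod 8), (2/787) = -1, so (2/787)^4 = +1.
Reached (1/787) = 1. Collecting the sign flips along the way, the symbol is +1.

1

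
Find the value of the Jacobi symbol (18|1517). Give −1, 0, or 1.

Pull out 2: since 1517 ≡ 5 (mod 8), (2/1517) = -1.
Reciprocity: 9 ≡ 1 and 1517 ≡ 1 (mod 4), so (9/1517) = +(1517/9).
Reduce top mod 9: now compute (5/9).
Reciprocity: 5 ≡ 1 and 9 ≡ 1 (mod 4), so (5/9) = +(9/5).
Reduce top mod 5: now compute (4/5).
Pull out 2^2: since 5 ≡ 5 (mod 8), (2/5) = -1, so (2/5)^2 = +1.
Reached (1/5) = 1. Collecting the sign flips along the way, the symbol is -1.

-1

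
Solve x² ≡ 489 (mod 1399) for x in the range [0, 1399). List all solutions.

Since 1399 ≡ 3 (mod 4), a square root of 489 is 489^((1399+1)/4) = 489^350 mod 1399.
Repeated squaring: 489^2≡1291, 489^4≡472, 489^8≡343, 489^16≡133, 489^32≡901, 489^64≡381, 489^128≡1064, 489^256≡305 (mod 1399).
489^350 = 489^(256+64+16+8+4+2) ≡ 1183 (mod 1399).
Check: 1183² = 1399489 ≡ 489 (mod 1399). The two roots are 216 and 1183.

216, 1183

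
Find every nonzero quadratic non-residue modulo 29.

Square k = 1,…,14 (k and 29−k give the same square):
1²=1, 2²=4, 3²=9, 4²=16, 5²=25, 6²≡7, 7²≡20, 8²≡6, 9²≡23, 10²≡13, 11²≡5, 12²≡28, 13²≡24, 14²≡22 (mod 29).
The residues are {1, 4, 5, 6, 7, 9, 13, 16, 20, 22, 23, 24, 25, 28}; the non-residues are the remaining 14 nonzero classes.

2, 3, 8, 10, 11, 12, 14, 15, 17, 18, 19, 21, 26, 27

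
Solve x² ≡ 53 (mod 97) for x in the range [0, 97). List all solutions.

97 ≡ 1 (mod 4), so we find a root by search.
Trying successive values, 21² = 441 ≡ 53 (mod 97). The other root is 97 − 21 = 76.

21, 76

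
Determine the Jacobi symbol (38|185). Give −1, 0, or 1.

Pull out 2: since 185 ≡ 1 (mod 8), (2/185) = +1.
Reciprocity: 19 ≡ 3 and 185 ≡ 1 (mod 4), so (19/185) = +(185/19).
Reduce top mod 19: now compute (14/19).
Pull out 2: since 19 ≡ 3 (mod 8), (2/19) = -1.
Reciprocity: 7 ≡ 3 and 19 ≡ 3 (mod 4), so (7/19) = −(19/7).
Reduce top mod 7: now compute (5/7).
Reciprocity: 5 ≡ 1 and 7 ≡ 3 (mod 4), so (5/7) = +(7/5).
Reduce top mod 5: now compute (2/5).
Pull out 2: since 5 ≡ 5 (mod 8), (2/5) = -1.
Reached (1/5) = 1. Collecting the sign flips along the way, the symbol is -1.

-1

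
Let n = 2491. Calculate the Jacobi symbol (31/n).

Reciprocity: 31 ≡ 3 and 2491 ≡ 3 (mod 4), so (31/2491) = −(2491/31).
Reduce top mod 31: now compute (11/31).
Reciprocity: 11 ≡ 3 and 31 ≡ 3 (mod 4), so (11/31) = −(31/11).
Reduce top mod 11: now compute (9/11).
Reciprocity: 9 ≡ 1 and 11 ≡ 3 (mod 4), so (9/11) = +(11/9).
Reduce top mod 9: now compute (2/9).
Pull out 2: since 9 ≡ 1 (mod 8), (2/9) = +1.
Reached (1/9) = 1. Collecting the sign flips along the way, the symbol is +1.

1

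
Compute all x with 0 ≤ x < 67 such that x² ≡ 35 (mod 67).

Since 67 ≡ 3 (mod 4), a square root of 35 is 35^((67+1)/4) = 35^17 mod 67.
Repeated squaring: 35^2≡19, 35^4≡26, 35^8≡6, 35^16≡36 (mod 67).
35^17 = 35^(16+1) ≡ 54 (mod 67).
Check: 54² = 2916 ≡ 35 (mod 67). The two roots are 13 and 54.

13, 54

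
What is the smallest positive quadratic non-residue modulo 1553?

3

(2/1553) = +1, so 2 is a residue.
(3/1553) = −1, so 3 is the smallest positive non-residue mod 1553.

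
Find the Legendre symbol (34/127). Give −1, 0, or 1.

1

Pull out 2: since 127 ≡ 7 (mod 8), (2/127) = +1.
Reciprocity: 17 ≡ 1 and 127 ≡ 3 (mod 4), so (17/127) = +(127/17).
Reduce top mod 17: now compute (8/17).
Pull out 2^3: since 17 ≡ 1 (mod 8), (2/17) = +1, so (2/17)^3 = +1.
Reached (1/17) = 1. Collecting the sign flips along the way, the symbol is +1.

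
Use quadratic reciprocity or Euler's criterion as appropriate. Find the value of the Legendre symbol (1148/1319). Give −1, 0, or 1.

-1

Pull out 2^2: since 1319 ≡ 7 (mod 8), (2/1319) = +1, so (2/1319)^2 = +1.
Reciprocity: 287 ≡ 3 and 1319 ≡ 3 (mod 4), so (287/1319) = −(1319/287).
Reduce top mod 287: now compute (171/287).
Reciprocity: 171 ≡ 3 and 287 ≡ 3 (mod 4), so (171/287) = −(287/171).
Reduce top mod 171: now compute (116/171).
Pull out 2^2: since 171 ≡ 3 (mod 8), (2/171) = -1, so (2/171)^2 = +1.
Reciprocity: 29 ≡ 1 and 171 ≡ 3 (mod 4), so (29/171) = +(171/29).
Reduce top mod 29: now compute (26/29).
Pull out 2: since 29 ≡ 5 (mod 8), (2/29) = -1.
Reciprocity: 13 ≡ 1 and 29 ≡ 1 (mod 4), so (13/29) = +(29/13).
Reduce top mod 13: now compute (3/13).
Reciprocity: 3 ≡ 3 and 13 ≡ 1 (mod 4), so (3/13) = +(13/3).
Reduce top mod 3: now compute (1/3).
Reached (1/3) = 1. Collecting the sign flips along the way, the symbol is -1.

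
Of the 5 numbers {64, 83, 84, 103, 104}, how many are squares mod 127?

(64/127) = +1 → QR.
(83/127) = -1 → non-residue.
(84/127) = +1 → QR.
(103/127) = +1 → QR.
(104/127) = +1 → QR.
Total quadratic residues among the 5: 4.

4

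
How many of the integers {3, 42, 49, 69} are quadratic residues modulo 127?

(3/127) = -1 → non-residue.
(42/127) = +1 → QR.
(49/127) = +1 → QR.
(69/127) = +1 → QR.
Total quadratic residues among the 4: 3.

3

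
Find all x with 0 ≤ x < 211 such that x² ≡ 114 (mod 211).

89, 122

Since 211 ≡ 3 (mod 4), a square root of 114 is 114^((211+1)/4) = 114^53 mod 211.
Repeated squaring: 114^2≡125, 114^4≡11, 114^8≡121, 114^16≡82, 114^32≡183 (mod 211).
114^53 = 114^(32+16+4+1) ≡ 122 (mod 211).
Check: 122² = 14884 ≡ 114 (mod 211). The two roots are 89 and 122.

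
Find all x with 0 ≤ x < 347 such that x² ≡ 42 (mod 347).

Since 347 ≡ 3 (mod 4), a square root of 42 is 42^((347+1)/4) = 42^87 mod 347.
Repeated squaring: 42^2≡29, 42^4≡147, 42^8≡95, 42^16≡3, 42^32≡9, 42^64≡81 (mod 347).
42^87 = 42^(64+16+4+2+1) ≡ 277 (mod 347).
Check: 277² = 76729 ≡ 42 (mod 347). The two roots are 70 and 277.

70, 277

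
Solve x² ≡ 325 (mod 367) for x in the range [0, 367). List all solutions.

Since 367 ≡ 3 (mod 4), a square root of 325 is 325^((367+1)/4) = 325^92 mod 367.
Repeated squaring: 325^2≡296, 325^4≡270, 325^8≡234, 325^16≡73, 325^32≡191, 325^64≡148 (mod 367).
325^92 = 325^(64+16+8+4) ≡ 208 (mod 367).
Check: 208² = 43264 ≡ 325 (mod 367). The two roots are 159 and 208.

159, 208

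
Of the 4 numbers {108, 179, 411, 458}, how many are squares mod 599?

(108/599) = +1 → QR.
(179/599) = +1 → QR.
(411/599) = -1 → non-residue.
(458/599) = -1 → non-residue.
Total quadratic residues among the 4: 2.

2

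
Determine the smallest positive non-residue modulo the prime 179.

(2/179) = −1, so 2 is the smallest positive non-residue mod 179.

2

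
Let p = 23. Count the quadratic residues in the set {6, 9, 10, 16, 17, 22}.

(6/23) = +1 → QR.
(9/23) = +1 → QR.
(10/23) = -1 → non-residue.
(16/23) = +1 → QR.
(17/23) = -1 → non-residue.
(22/23) = -1 → non-residue.
Total quadratic residues among the 6: 3.

3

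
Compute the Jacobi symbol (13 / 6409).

0

Reciprocity: 13 ≡ 1 and 6409 ≡ 1 (mod 4), so (13/6409) = +(6409/13).
Reduce top mod 13: now compute (0/13).
Top reduces to 0: gcd > 1, so the symbol is 0.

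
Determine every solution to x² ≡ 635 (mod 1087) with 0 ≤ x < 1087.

53, 1034

Since 1087 ≡ 3 (mod 4), a square root of 635 is 635^((1087+1)/4) = 635^272 mod 1087.
Repeated squaring: 635^2≡1035, 635^4≡530, 635^8≡454, 635^16≡673, 635^32≡737, 635^64≡756, 635^128≡861, 635^256≡1074 (mod 1087).
635^272 = 635^(256+16) ≡ 1034 (mod 1087).
Check: 1034² = 1069156 ≡ 635 (mod 1087). The two roots are 53 and 1034.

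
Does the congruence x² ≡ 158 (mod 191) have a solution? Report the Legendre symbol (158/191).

Euler's criterion: (158/191) ≡ 158^95 (mod 191).
158^2 ≡ 134 (mod 191)
158^4 ≡ 2 (mod 191)
158^8 ≡ 4 (mod 191)
158^16 ≡ 16 (mod 191)
158^32 ≡ 65 (mod 191)
158^64 ≡ 23 (mod 191)
158^95 = 158^(64+16+8+4+2+1) ≡ 1 (mod 191).
Result is 1, so (158/191) = 1.

1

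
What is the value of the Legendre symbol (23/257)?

1

Reciprocity: 23 ≡ 3 and 257 ≡ 1 (mod 4), so (23/257) = +(257/23).
Reduce top mod 23: now compute (4/23).
Pull out 2^2: since 23 ≡ 7 (mod 8), (2/23) = +1, so (2/23)^2 = +1.
Reached (1/23) = 1. Collecting the sign flips along the way, the symbol is +1.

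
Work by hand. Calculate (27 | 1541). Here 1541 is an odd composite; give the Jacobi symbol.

Reciprocity: 27 ≡ 3 and 1541 ≡ 1 (mod 4), so (27/1541) = +(1541/27).
Reduce top mod 27: now compute (2/27).
Pull out 2: since 27 ≡ 3 (mod 8), (2/27) = -1.
Reached (1/27) = 1. Collecting the sign flips along the way, the symbol is -1.

-1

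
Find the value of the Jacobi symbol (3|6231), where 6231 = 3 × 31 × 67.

Reciprocity: 3 ≡ 3 and 6231 ≡ 3 (mod 4), so (3/6231) = −(6231/3).
Reduce top mod 3: now compute (0/3).
Top reduces to 0: gcd > 1, so the symbol is 0.

0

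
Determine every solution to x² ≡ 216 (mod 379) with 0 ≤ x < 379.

124, 255

Since 379 ≡ 3 (mod 4), a square root of 216 is 216^((379+1)/4) = 216^95 mod 379.
Repeated squaring: 216^2≡39, 216^4≡5, 216^8≡25, 216^16≡246, 216^32≡255, 216^64≡216 (mod 379).
216^95 = 216^(64+16+8+4+2+1) ≡ 255 (mod 379).
Check: 255² = 65025 ≡ 216 (mod 379). The two roots are 124 and 255.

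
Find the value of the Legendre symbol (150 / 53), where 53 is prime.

1

Euler's criterion: (150/53) ≡ 44^26 (mod 53).
44^2 ≡ 28 (mod 53)
44^4 ≡ 42 (mod 53)
44^8 ≡ 15 (mod 53)
44^16 ≡ 13 (mod 53)
44^26 = 44^(16+8+2) ≡ 1 (mod 53).
Result is 1, so (150/53) = 1.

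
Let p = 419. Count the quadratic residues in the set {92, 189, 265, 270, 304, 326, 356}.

(92/419) = +1 → QR.
(189/419) = +1 → QR.
(265/419) = -1 → non-residue.
(270/419) = -1 → non-residue.
(304/419) = -1 → non-residue.
(326/419) = +1 → QR.
(356/419) = -1 → non-residue.
Total quadratic residues among the 7: 3.

3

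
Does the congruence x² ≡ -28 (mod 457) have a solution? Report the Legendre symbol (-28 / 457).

1

First reduce: -28 ≡ 429 (mod 457).
Reciprocity: 429 ≡ 1 and 457 ≡ 1 (mod 4), so (429/457) = +(457/429).
Reduce top mod 429: now compute (28/429).
Pull out 2^2: since 429 ≡ 5 (mod 8), (2/429) = -1, so (2/429)^2 = +1.
Reciprocity: 7 ≡ 3 and 429 ≡ 1 (mod 4), so (7/429) = +(429/7).
Reduce top mod 7: now compute (2/7).
Pull out 2: since 7 ≡ 7 (mod 8), (2/7) = +1.
Reached (1/7) = 1. Collecting the sign flips along the way, the symbol is +1.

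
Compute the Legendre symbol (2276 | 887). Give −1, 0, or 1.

Euler's criterion: (2276/887) ≡ 502^443 (mod 887).
502^2 ≡ 96 (mod 887)
502^4 ≡ 346 (mod 887)
502^8 ≡ 858 (mod 887)
502^16 ≡ 841 (mod 887)
502^32 ≡ 342 (mod 887)
502^64 ≡ 767 (mod 887)
502^128 ≡ 208 (mod 887)
502^256 ≡ 688 (mod 887)
502^443 = 502^(256+128+32+16+8+2+1) ≡ 1 (mod 887).
Result is 1, so (2276/887) = 1.

1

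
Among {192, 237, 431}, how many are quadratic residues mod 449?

(192/449) = -1 → non-residue.
(237/449) = +1 → QR.
(431/449) = +1 → QR.
Total quadratic residues among the 3: 2.

2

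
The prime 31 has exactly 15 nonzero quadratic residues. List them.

1 2 4 5 7 8 9 10 14 16 18 19 20 25 28

Square k = 1,…,15 (k and 31−k give the same square):
1²=1, 2²=4, 3²=9, 4²=16, 5²=25, 6²≡5, 7²≡18, 8²≡2, 9²≡19, 10²≡7, 11²≡28, 12²≡20, 13²≡14, 14²≡10, 15²≡8 (mod 31).
So the quadratic residues mod 31 are {1, 2, 4, 5, 7, 8, 9, 10, 14, 16, 18, 19, 20, 25, 28}.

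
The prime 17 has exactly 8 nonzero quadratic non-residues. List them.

3 5 6 7 10 11 12 14

Square k = 1,…,8 (k and 17−k give the same square):
1²=1, 2²=4, 3²=9, 4²=16, 5²≡8, 6²≡2, 7²≡15, 8²≡13 (mod 17).
The residues are {1, 2, 4, 8, 9, 13, 15, 16}; the non-residues are the remaining 8 nonzero classes.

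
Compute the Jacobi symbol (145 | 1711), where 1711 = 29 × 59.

0

Reciprocity: 145 ≡ 1 and 1711 ≡ 3 (mod 4), so (145/1711) = +(1711/145).
Reduce top mod 145: now compute (116/145).
Pull out 2^2: since 145 ≡ 1 (mod 8), (2/145) = +1, so (2/145)^2 = +1.
Reciprocity: 29 ≡ 1 and 145 ≡ 1 (mod 4), so (29/145) = +(145/29).
Reduce top mod 29: now compute (0/29).
Top reduces to 0: gcd > 1, so the symbol is 0.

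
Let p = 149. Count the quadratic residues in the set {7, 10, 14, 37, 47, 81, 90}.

(7/149) = +1 → QR.
(10/149) = -1 → non-residue.
(14/149) = -1 → non-residue.
(37/149) = +1 → QR.
(47/149) = +1 → QR.
(81/149) = +1 → QR.
(90/149) = -1 → non-residue.
Total quadratic residues among the 7: 4.

4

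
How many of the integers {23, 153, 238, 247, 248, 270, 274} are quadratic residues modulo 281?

5

(23/281) = -1 → non-residue.
(153/281) = +1 → QR.
(238/281) = +1 → QR.
(247/281) = +1 → QR.
(248/281) = +1 → QR.
(270/281) = -1 → non-residue.
(274/281) = +1 → QR.
Total quadratic residues among the 7: 5.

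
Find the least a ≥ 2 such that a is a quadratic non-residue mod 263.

(2/263) = +1, so 2 is a residue.
(3/263) = +1, so 3 is a residue.
(4/263) = +1, so 4 is a residue.
(5/263) = −1, so 5 is the smallest positive non-residue mod 263.

5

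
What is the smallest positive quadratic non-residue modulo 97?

(2/97) = +1, so 2 is a residue.
(3/97) = +1, so 3 is a residue.
(4/97) = +1, so 4 is a residue.
(5/97) = −1, so 5 is the smallest positive non-residue mod 97.

5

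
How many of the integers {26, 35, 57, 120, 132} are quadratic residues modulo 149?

(26/149) = +1 → QR.
(35/149) = +1 → QR.
(57/149) = -1 → non-residue.
(120/149) = +1 → QR.
(132/149) = +1 → QR.
Total quadratic residues among the 5: 4.

4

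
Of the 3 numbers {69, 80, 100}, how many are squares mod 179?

2

(69/179) = -1 → non-residue.
(80/179) = +1 → QR.
(100/179) = +1 → QR.
Total quadratic residues among the 3: 2.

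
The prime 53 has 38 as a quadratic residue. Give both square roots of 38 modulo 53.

53 ≡ 1 (mod 4), so we find a root by search.
Trying successive values, 12² = 144 ≡ 38 (mod 53). The other root is 53 − 12 = 41.

12, 41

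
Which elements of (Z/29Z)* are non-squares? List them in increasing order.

2, 3, 8, 10, 11, 12, 14, 15, 17, 18, 19, 21, 26, 27

Square k = 1,…,14 (k and 29−k give the same square):
1²=1, 2²=4, 3²=9, 4²=16, 5²=25, 6²≡7, 7²≡20, 8²≡6, 9²≡23, 10²≡13, 11²≡5, 12²≡28, 13²≡24, 14²≡22 (mod 29).
The residues are {1, 4, 5, 6, 7, 9, 13, 16, 20, 22, 23, 24, 25, 28}; the non-residues are the remaining 14 nonzero classes.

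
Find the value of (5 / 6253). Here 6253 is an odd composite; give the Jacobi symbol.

-1

Reciprocity: 5 ≡ 1 and 6253 ≡ 1 (mod 4), so (5/6253) = +(6253/5).
Reduce top mod 5: now compute (3/5).
Reciprocity: 3 ≡ 3 and 5 ≡ 1 (mod 4), so (3/5) = +(5/3).
Reduce top mod 3: now compute (2/3).
Pull out 2: since 3 ≡ 3 (mod 8), (2/3) = -1.
Reached (1/3) = 1. Collecting the sign flips along the way, the symbol is -1.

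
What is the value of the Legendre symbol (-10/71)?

-1

First reduce: -10 ≡ 61 (mod 71).
Reciprocity: 61 ≡ 1 and 71 ≡ 3 (mod 4), so (61/71) = +(71/61).
Reduce top mod 61: now compute (10/61).
Pull out 2: since 61 ≡ 5 (mod 8), (2/61) = -1.
Reciprocity: 5 ≡ 1 and 61 ≡ 1 (mod 4), so (5/61) = +(61/5).
Reduce top mod 5: now compute (1/5).
Reached (1/5) = 1. Collecting the sign flips along the way, the symbol is -1.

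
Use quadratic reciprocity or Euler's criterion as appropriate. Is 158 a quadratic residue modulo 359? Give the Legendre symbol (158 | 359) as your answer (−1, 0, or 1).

1

Pull out 2: since 359 ≡ 7 (mod 8), (2/359) = +1.
Reciprocity: 79 ≡ 3 and 359 ≡ 3 (mod 4), so (79/359) = −(359/79).
Reduce top mod 79: now compute (43/79).
Reciprocity: 43 ≡ 3 and 79 ≡ 3 (mod 4), so (43/79) = −(79/43).
Reduce top mod 43: now compute (36/43).
Pull out 2^2: since 43 ≡ 3 (mod 8), (2/43) = -1, so (2/43)^2 = +1.
Reciprocity: 9 ≡ 1 and 43 ≡ 3 (mod 4), so (9/43) = +(43/9).
Reduce top mod 9: now compute (7/9).
Reciprocity: 7 ≡ 3 and 9 ≡ 1 (mod 4), so (7/9) = +(9/7).
Reduce top mod 7: now compute (2/7).
Pull out 2: since 7 ≡ 7 (mod 8), (2/7) = +1.
Reached (1/7) = 1. Collecting the sign flips along the way, the symbol is +1.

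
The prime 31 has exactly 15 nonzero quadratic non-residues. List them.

Square k = 1,…,15 (k and 31−k give the same square):
1²=1, 2²=4, 3²=9, 4²=16, 5²=25, 6²≡5, 7²≡18, 8²≡2, 9²≡19, 10²≡7, 11²≡28, 12²≡20, 13²≡14, 14²≡10, 15²≡8 (mod 31).
The residues are {1, 2, 4, 5, 7, 8, 9, 10, 14, 16, 18, 19, 20, 25, 28}; the non-residues are the remaining 15 nonzero classes.

3 6 11 12 13 15 17 21 22 23 24 26 27 29 30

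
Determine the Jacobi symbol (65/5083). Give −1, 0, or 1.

0

Reciprocity: 65 ≡ 1 and 5083 ≡ 3 (mod 4), so (65/5083) = +(5083/65).
Reduce top mod 65: now compute (13/65).
Reciprocity: 13 ≡ 1 and 65 ≡ 1 (mod 4), so (13/65) = +(65/13).
Reduce top mod 13: now compute (0/13).
Top reduces to 0: gcd > 1, so the symbol is 0.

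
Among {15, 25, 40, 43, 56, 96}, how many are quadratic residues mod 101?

4

(15/101) = -1 → non-residue.
(25/101) = +1 → QR.
(40/101) = -1 → non-residue.
(43/101) = +1 → QR.
(56/101) = +1 → QR.
(96/101) = +1 → QR.
Total quadratic residues among the 6: 4.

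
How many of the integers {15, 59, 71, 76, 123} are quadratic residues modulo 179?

3

(15/179) = +1 → QR.
(59/179) = +1 → QR.
(71/179) = -1 → non-residue.
(76/179) = +1 → QR.
(123/179) = -1 → non-residue.
Total quadratic residues among the 5: 3.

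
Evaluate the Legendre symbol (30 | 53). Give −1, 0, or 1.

Euler's criterion: (30/53) ≡ 30^26 (mod 53).
30^2 ≡ 52 (mod 53)
30^4 ≡ 1 (mod 53)
30^8 ≡ 1 (mod 53)
30^16 ≡ 1 (mod 53)
30^26 = 30^(16+8+2) ≡ 52 (mod 53).
Result is 52 ≡ −1, so (30/53) = −1.

-1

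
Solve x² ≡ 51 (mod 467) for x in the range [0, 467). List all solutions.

Since 467 ≡ 3 (mod 4), a square root of 51 is 51^((467+1)/4) = 51^117 mod 467.
Repeated squaring: 51^2≡266, 51^4≡239, 51^8≡147, 51^16≡127, 51^32≡251, 51^64≡423 (mod 467).
51^117 = 51^(64+32+16+4+1) ≡ 84 (mod 467).
Check: 84² = 7056 ≡ 51 (mod 467). The two roots are 84 and 383.

84, 383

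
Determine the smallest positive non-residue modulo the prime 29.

(2/29) = −1, so 2 is the smallest positive non-residue mod 29.

2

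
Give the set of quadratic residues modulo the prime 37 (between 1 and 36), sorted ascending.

Square k = 1,…,18 (k and 37−k give the same square):
1²=1, 2²=4, 3²=9, 4²=16, 5²=25, 6²=36, 7²≡12, 8²≡27, 9²≡7, 10²≡26, 11²≡10, 12²≡33, 13²≡21, 14²≡11, 15²≡3, 16²≡34, 17²≡30, 18²≡28 (mod 37).
So the quadratic residues mod 37 are {1, 3, 4, 7, 9, 10, 11, 12, 16, 21, 25, 26, 27, 28, 30, 33, 34, 36}.

1 3 4 7 9 10 11 12 16 21 25 26 27 28 30 33 34 36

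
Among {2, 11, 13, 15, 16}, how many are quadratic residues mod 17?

(2/17) = +1 → QR.
(11/17) = -1 → non-residue.
(13/17) = +1 → QR.
(15/17) = +1 → QR.
(16/17) = +1 → QR.
Total quadratic residues among the 5: 4.

4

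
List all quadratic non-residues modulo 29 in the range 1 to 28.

Square k = 1,…,14 (k and 29−k give the same square):
1²=1, 2²=4, 3²=9, 4²=16, 5²=25, 6²≡7, 7²≡20, 8²≡6, 9²≡23, 10²≡13, 11²≡5, 12²≡28, 13²≡24, 14²≡22 (mod 29).
The residues are {1, 4, 5, 6, 7, 9, 13, 16, 20, 22, 23, 24, 25, 28}; the non-residues are the remaining 14 nonzero classes.

2 3 8 10 11 12 14 15 17 18 19 21 26 27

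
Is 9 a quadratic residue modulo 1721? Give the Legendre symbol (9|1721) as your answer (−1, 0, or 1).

1

Reciprocity: 9 ≡ 1 and 1721 ≡ 1 (mod 4), so (9/1721) = +(1721/9).
Reduce top mod 9: now compute (2/9).
Pull out 2: since 9 ≡ 1 (mod 8), (2/9) = +1.
Reached (1/9) = 1. Collecting the sign flips along the way, the symbol is +1.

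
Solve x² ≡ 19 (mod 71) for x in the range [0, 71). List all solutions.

Since 71 ≡ 3 (mod 4), a square root of 19 is 19^((71+1)/4) = 19^18 mod 71.
Repeated squaring: 19^2≡6, 19^4≡36, 19^8≡18, 19^16≡40 (mod 71).
19^18 = 19^(16+2) ≡ 27 (mod 71).
Check: 27² = 729 ≡ 19 (mod 71). The two roots are 27 and 44.

27, 44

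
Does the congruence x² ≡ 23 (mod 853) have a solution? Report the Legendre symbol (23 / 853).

Reciprocity: 23 ≡ 3 and 853 ≡ 1 (mod 4), so (23/853) = +(853/23).
Reduce top mod 23: now compute (2/23).
Pull out 2: since 23 ≡ 7 (mod 8), (2/23) = +1.
Reached (1/23) = 1. Collecting the sign flips along the way, the symbol is +1.

1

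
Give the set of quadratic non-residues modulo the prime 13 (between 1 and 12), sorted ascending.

2, 5, 6, 7, 8, 11

Square k = 1,…,6 (k and 13−k give the same square):
1²=1, 2²=4, 3²=9, 4²≡3, 5²≡12, 6²≡10 (mod 13).
The residues are {1, 3, 4, 9, 10, 12}; the non-residues are the remaining 6 nonzero classes.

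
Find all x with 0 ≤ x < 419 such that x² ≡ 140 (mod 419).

130, 289

Since 419 ≡ 3 (mod 4), a square root of 140 is 140^((419+1)/4) = 140^105 mod 419.
Repeated squaring: 140^2≡326, 140^4≡269, 140^8≡293, 140^16≡373, 140^32≡21, 140^64≡22 (mod 419).
140^105 = 140^(64+32+8+1) ≡ 289 (mod 419).
Check: 289² = 83521 ≡ 140 (mod 419). The two roots are 130 and 289.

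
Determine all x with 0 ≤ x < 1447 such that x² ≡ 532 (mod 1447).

Since 1447 ≡ 3 (mod 4), a square root of 532 is 532^((1447+1)/4) = 532^362 mod 1447.
Repeated squaring: 532^2≡859, 532^4≡1358, 532^8≡686, 532^16≡321, 532^32≡304, 532^64≡1255, 532^128≡689, 532^256≡105 (mod 1447).
532^362 = 532^(256+64+32+8+2) ≡ 199 (mod 1447).
Check: 199² = 39601 ≡ 532 (mod 1447). The two roots are 199 and 1248.

199, 1248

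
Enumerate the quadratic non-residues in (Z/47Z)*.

5,10,11,13,15,19,20,22,23,26,29,30,31,33,35,38,39,40,41,43,44,45,46

Square k = 1,…,23 (k and 47−k give the same square):
1²=1, 2²=4, 3²=9, 4²=16, 5²=25, 6²=36, 7²≡2, 8²≡17, 9²≡34, 10²≡6, 11²≡27, 12²≡3, 13²≡28, 14²≡8, 15²≡37, 16²≡21, 17²≡7, 18²≡42, 19²≡32, 20²≡24, 21²≡18, 22²≡14, 23²≡12 (mod 47).
The residues are {1, 2, 3, 4, 6, 7, 8, 9, 12, 14, 16, 17, 18, 21, 24, 25, 27, 28, 32, 34, 36, 37, 42}; the non-residues are the remaining 23 nonzero classes.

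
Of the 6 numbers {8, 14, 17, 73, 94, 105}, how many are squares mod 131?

(8/131) = -1 → non-residue.
(14/131) = -1 → non-residue.
(17/131) = -1 → non-residue.
(73/131) = -1 → non-residue.
(94/131) = +1 → QR.
(105/131) = +1 → QR.
Total quadratic residues among the 6: 2.

2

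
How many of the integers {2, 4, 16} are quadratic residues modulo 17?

(2/17) = +1 → QR.
(4/17) = +1 → QR.
(16/17) = +1 → QR.
Total quadratic residues among the 3: 3.

3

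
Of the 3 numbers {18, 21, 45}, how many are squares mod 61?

(18/61) = -1 → non-residue.
(21/61) = -1 → non-residue.
(45/61) = +1 → QR.
Total quadratic residues among the 3: 1.

1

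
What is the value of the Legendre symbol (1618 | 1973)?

1

Pull out 2: since 1973 ≡ 5 (mod 8), (2/1973) = -1.
Reciprocity: 809 ≡ 1 and 1973 ≡ 1 (mod 4), so (809/1973) = +(1973/809).
Reduce top mod 809: now compute (355/809).
Reciprocity: 355 ≡ 3 and 809 ≡ 1 (mod 4), so (355/809) = +(809/355).
Reduce top mod 355: now compute (99/355).
Reciprocity: 99 ≡ 3 and 355 ≡ 3 (mod 4), so (99/355) = −(355/99).
Reduce top mod 99: now compute (58/99).
Pull out 2: since 99 ≡ 3 (mod 8), (2/99) = -1.
Reciprocity: 29 ≡ 1 and 99 ≡ 3 (mod 4), so (29/99) = +(99/29).
Reduce top mod 29: now compute (12/29).
Pull out 2^2: since 29 ≡ 5 (mod 8), (2/29) = -1, so (2/29)^2 = +1.
Reciprocity: 3 ≡ 3 and 29 ≡ 1 (mod 4), so (3/29) = +(29/3).
Reduce top mod 3: now compute (2/3).
Pull out 2: since 3 ≡ 3 (mod 8), (2/3) = -1.
Reached (1/3) = 1. Collecting the sign flips along the way, the symbol is +1.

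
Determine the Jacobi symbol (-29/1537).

0

First reduce: -29 ≡ 1508 (mod 1537).
Pull out 2^2: since 1537 ≡ 1 (mod 8), (2/1537) = +1, so (2/1537)^2 = +1.
Reciprocity: 377 ≡ 1 and 1537 ≡ 1 (mod 4), so (377/1537) = +(1537/377).
Reduce top mod 377: now compute (29/377).
Reciprocity: 29 ≡ 1 and 377 ≡ 1 (mod 4), so (29/377) = +(377/29).
Reduce top mod 29: now compute (0/29).
Top reduces to 0: gcd > 1, so the symbol is 0.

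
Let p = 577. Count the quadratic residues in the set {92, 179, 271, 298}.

(92/577) = +1 → QR.
(179/577) = -1 → non-residue.
(271/577) = +1 → QR.
(298/577) = +1 → QR.
Total quadratic residues among the 4: 3.

3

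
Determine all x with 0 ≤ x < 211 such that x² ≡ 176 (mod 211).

78, 133

Since 211 ≡ 3 (mod 4), a square root of 176 is 176^((211+1)/4) = 176^53 mod 211.
Repeated squaring: 176^2≡170, 176^4≡204, 176^8≡49, 176^16≡80, 176^32≡70 (mod 211).
176^53 = 176^(32+16+4+1) ≡ 78 (mod 211).
Check: 78² = 6084 ≡ 176 (mod 211). The two roots are 78 and 133.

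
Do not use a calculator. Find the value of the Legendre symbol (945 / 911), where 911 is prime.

-1

First reduce: 945 ≡ 34 (mod 911).
Pull out 2: since 911 ≡ 7 (mod 8), (2/911) = +1.
Reciprocity: 17 ≡ 1 and 911 ≡ 3 (mod 4), so (17/911) = +(911/17).
Reduce top mod 17: now compute (10/17).
Pull out 2: since 17 ≡ 1 (mod 8), (2/17) = +1.
Reciprocity: 5 ≡ 1 and 17 ≡ 1 (mod 4), so (5/17) = +(17/5).
Reduce top mod 5: now compute (2/5).
Pull out 2: since 5 ≡ 5 (mod 8), (2/5) = -1.
Reached (1/5) = 1. Collecting the sign flips along the way, the symbol is -1.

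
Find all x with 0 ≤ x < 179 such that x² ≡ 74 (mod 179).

Since 179 ≡ 3 (mod 4), a square root of 74 is 74^((179+1)/4) = 74^45 mod 179.
Repeated squaring: 74^2≡106, 74^4≡138, 74^8≡70, 74^16≡67, 74^32≡14 (mod 179).
74^45 = 74^(32+8+4+1) ≡ 49 (mod 179).
Check: 49² = 2401 ≡ 74 (mod 179). The two roots are 49 and 130.

49, 130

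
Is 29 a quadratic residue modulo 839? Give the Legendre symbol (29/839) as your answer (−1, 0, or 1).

-1

Euler's criterion: (29/839) ≡ 29^419 (mod 839).
29^2 ≡ 2 (mod 839)
29^4 ≡ 4 (mod 839)
29^8 ≡ 16 (mod 839)
29^16 ≡ 256 (mod 839)
29^32 ≡ 94 (mod 839)
29^64 ≡ 446 (mod 839)
29^128 ≡ 73 (mod 839)
29^256 ≡ 295 (mod 839)
29^419 = 29^(256+128+32+2+1) ≡ 838 (mod 839).
Result is 838 ≡ −1, so (29/839) = −1.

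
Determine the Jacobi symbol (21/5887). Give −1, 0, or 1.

Reciprocity: 21 ≡ 1 and 5887 ≡ 3 (mod 4), so (21/5887) = +(5887/21).
Reduce top mod 21: now compute (7/21).
Reciprocity: 7 ≡ 3 and 21 ≡ 1 (mod 4), so (7/21) = +(21/7).
Reduce top mod 7: now compute (0/7).
Top reduces to 0: gcd > 1, so the symbol is 0.

0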